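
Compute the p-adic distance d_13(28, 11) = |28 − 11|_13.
d_13(28, 11) = 1

Step 1 — x − y = 28 − 11 = 17. Step 2 — v_13(17) = 0 (factor: 17 = (13^0 · 17); the sign does not affect v_p). Step 3 — |x − y|_13 = 13^{0} = 1.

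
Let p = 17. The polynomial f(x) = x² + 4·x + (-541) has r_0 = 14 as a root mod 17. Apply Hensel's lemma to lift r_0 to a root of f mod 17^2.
r_1 = 14 (mod 289)

Hensel: r_{i+1} = r_i − f(r_i)·(f′(r_i))^{-1} mod 17^{i+2}, f′(x) = 2x + 4. Iterate:
  r_0 = 14 (mod 17)
  r_1 = 14 (mod 289)
Final: r = 14 satisfies f(r) ≡ 0 mod 17^2.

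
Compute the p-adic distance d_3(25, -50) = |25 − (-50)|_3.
d_3(25, -50) = 1/3

Step 1 — x − y = 25 − (-50) = 75. Step 2 — v_3(75) = 1 (factor: 75 = (3^1 · 25); the sign does not affect v_p). Step 3 — |x − y|_3 = 3^{-1} = 1/3.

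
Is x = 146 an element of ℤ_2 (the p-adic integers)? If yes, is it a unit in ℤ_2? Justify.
x ∈ ℤ_2 but not a unit; v_2(x) = 1 > 0

ℤ_2 = {x ∈ ℚ_2 : v_2(x) ≥ 0} and ℤ_2^× = {x ∈ ℤ_2 : v_2(x) = 0}. Here v_2(146) = v_2(num) − v_2(den) = 1; compare against these criteria.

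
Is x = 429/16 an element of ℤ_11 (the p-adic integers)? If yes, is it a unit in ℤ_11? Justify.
x ∈ ℤ_11 but not a unit; v_11(x) = 1 > 0

ℤ_11 = {x ∈ ℚ_11 : v_11(x) ≥ 0} and ℤ_11^× = {x ∈ ℤ_11 : v_11(x) = 0}. Here v_11(429/16) = v_11(num) − v_11(den) = 1; compare against these criteria.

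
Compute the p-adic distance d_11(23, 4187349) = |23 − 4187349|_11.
d_11(23, 4187349) = 1/161051

Step 1 — x − y = 23 − 4187349 = -4187326. Step 2 — v_11(-4187326) = 5 (factor: -4187326 = −(11^5 · 26); the sign does not affect v_p). Step 3 — |x − y|_11 = 11^{-5} = 1/161051.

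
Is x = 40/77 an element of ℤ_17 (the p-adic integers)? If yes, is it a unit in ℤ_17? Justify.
x ∈ ℤ_17^× (unit); v_17(x) = 0

ℤ_17 = {x ∈ ℚ_17 : v_17(x) ≥ 0} and ℤ_17^× = {x ∈ ℤ_17 : v_17(x) = 0}. Here v_17(40/77) = v_17(num) − v_17(den) = 0; compare against these criteria.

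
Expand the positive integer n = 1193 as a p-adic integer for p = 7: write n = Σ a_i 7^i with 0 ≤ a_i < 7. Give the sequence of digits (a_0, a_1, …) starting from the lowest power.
(a_0, a_1, …) = (3, 2, 3, 3)

Repeated division by 7 gives the digits low-to-high: 1193 = 3 + 2·7^1 + 3·7^2 + 3·7^3. Digit sequence: (3, 2, 3, 3).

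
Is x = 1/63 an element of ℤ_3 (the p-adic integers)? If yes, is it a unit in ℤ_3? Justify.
x ∉ ℤ_3 (v_3(x) = -2 < 0)

ℤ_3 = {x ∈ ℚ_3 : v_3(x) ≥ 0} and ℤ_3^× = {x ∈ ℤ_3 : v_3(x) = 0}. Here v_3(1/63) = v_3(num) − v_3(den) = -2; compare against these criteria.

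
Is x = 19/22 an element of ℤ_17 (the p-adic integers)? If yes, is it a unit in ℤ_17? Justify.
x ∈ ℤ_17^× (unit); v_17(x) = 0

ℤ_17 = {x ∈ ℚ_17 : v_17(x) ≥ 0} and ℤ_17^× = {x ∈ ℤ_17 : v_17(x) = 0}. Here v_17(19/22) = v_17(num) − v_17(den) = 0; compare against these criteria.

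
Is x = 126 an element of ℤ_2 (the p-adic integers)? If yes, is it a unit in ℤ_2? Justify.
x ∈ ℤ_2 but not a unit; v_2(x) = 1 > 0

ℤ_2 = {x ∈ ℚ_2 : v_2(x) ≥ 0} and ℤ_2^× = {x ∈ ℤ_2 : v_2(x) = 0}. Here v_2(126) = v_2(num) − v_2(den) = 1; compare against these criteria.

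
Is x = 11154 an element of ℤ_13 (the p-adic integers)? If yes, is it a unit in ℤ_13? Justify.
x ∈ ℤ_13 but not a unit; v_13(x) = 2 > 0

ℤ_13 = {x ∈ ℚ_13 : v_13(x) ≥ 0} and ℤ_13^× = {x ∈ ℤ_13 : v_13(x) = 0}. Here v_13(11154) = v_13(num) − v_13(den) = 2; compare against these criteria.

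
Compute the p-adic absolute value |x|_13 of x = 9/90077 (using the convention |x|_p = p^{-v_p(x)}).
|9/90077|_13 = 2197

Step 1 — compute v_13(x) by factoring powers of 13 out of the numerator and denominator: v_13(9/90077) = -3. Step 2 — apply |x|_p = p^{-v_p(x)} = 13^{3} = 2197.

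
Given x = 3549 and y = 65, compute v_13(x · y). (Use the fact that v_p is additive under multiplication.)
v_13(230685) = 3

v_p(x) = 2 (factor: 3549 = 13^2 · 21); v_p(y) = 1 (factor: 65 = 13^1 · 5). Additivity: v_p(xy) = v_p(x) + v_p(y) = 2 + 1 = 3. (Direct check: xy = 230685 = 13^3 · (105).)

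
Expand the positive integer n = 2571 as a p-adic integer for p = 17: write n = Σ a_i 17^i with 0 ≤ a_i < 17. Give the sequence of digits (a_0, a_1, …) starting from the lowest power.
(a_0, a_1, …) = (4, 15, 8)

Repeated division by 17 gives the digits low-to-high: 2571 = 4 + 15·17^1 + 8·17^2. Digit sequence: (4, 15, 8).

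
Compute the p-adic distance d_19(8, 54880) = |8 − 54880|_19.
d_19(8, 54880) = 1/6859

Step 1 — x − y = 8 − 54880 = -54872. Step 2 — v_19(-54872) = 3 (factor: -54872 = −(19^3 · 8); the sign does not affect v_p). Step 3 — |x − y|_19 = 19^{-3} = 1/6859.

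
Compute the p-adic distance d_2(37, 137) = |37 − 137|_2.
d_2(37, 137) = 1/4

Step 1 — x − y = 37 − 137 = -100. Step 2 — v_2(-100) = 2 (factor: -100 = −(2^2 · 25); the sign does not affect v_p). Step 3 — |x − y|_2 = 2^{-2} = 1/4.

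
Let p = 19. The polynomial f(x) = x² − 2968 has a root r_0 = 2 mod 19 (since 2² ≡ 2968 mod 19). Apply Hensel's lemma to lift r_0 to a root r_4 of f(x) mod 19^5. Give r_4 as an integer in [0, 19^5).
r_4 = 1151250 (mod 2476099)

Hensel's recurrence: r_{i+1} = r_i − f(r_i)·(f′(r_i))^{-1} mod 19^{i+2}, with f′(x) = 2x. Iterate:
  r_0 = 2 (mod 19)
  r_1 = 21 (mod 361)
  r_2 = 5797 (mod 6859)
  r_3 = 108682 (mod 130321)
  r_4 = 1151250 (mod 2476099)
Final: r_4 = 1151250, and one checks f(r_4) ≡ 0 mod 19^5.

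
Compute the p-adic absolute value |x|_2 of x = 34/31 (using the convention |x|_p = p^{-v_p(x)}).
|34/31|_2 = 1/2

Step 1 — compute v_2(x) by factoring powers of 2 out of the numerator and denominator: v_2(34/31) = 1. Step 2 — apply |x|_p = p^{-v_p(x)} = 2^{-1} = 1/2.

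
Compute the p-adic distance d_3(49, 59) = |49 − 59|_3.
d_3(49, 59) = 1

Step 1 — x − y = 49 − 59 = -10. Step 2 — v_3(-10) = 0 (factor: -10 = −(3^0 · 10); the sign does not affect v_p). Step 3 — |x − y|_3 = 3^{0} = 1.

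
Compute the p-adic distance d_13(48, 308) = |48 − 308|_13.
d_13(48, 308) = 1/13

Step 1 — x − y = 48 − 308 = -260. Step 2 — v_13(-260) = 1 (factor: -260 = −(13^1 · 20); the sign does not affect v_p). Step 3 — |x − y|_13 = 13^{-1} = 1/13.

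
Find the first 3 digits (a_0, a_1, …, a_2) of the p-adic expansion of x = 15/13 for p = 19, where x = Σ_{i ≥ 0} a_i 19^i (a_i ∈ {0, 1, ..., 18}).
(a_0, …, a_2) = (7, 7, 4)

v_19(15/13) = 0 (numerator and denominator both coprime to 19), so x ∈ ℤ_19^×. Compute digits iteratively via a_i = x_i mod 19, x_{i+1} = (x_i − a_i)/19, with x_0 = x:
  x_0 = 15/13;  a_0 = 7;  x_1 = (x_0 − 7)/19 = -4/13
  x_1 = -4/13;  a_1 = 7;  x_2 = (x_1 − 7)/19 = -5/13
  x_2 = -5/13;  a_2 = 4;  x_3 = (x_2 − 4)/19 = -3/13
Digits: (7, 7, 4).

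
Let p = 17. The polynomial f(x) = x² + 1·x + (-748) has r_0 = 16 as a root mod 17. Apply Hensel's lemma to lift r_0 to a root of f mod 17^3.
r_2 = 3586 (mod 4913)

Hensel: r_{i+1} = r_i − f(r_i)·(f′(r_i))^{-1} mod 17^{i+2}, f′(x) = 2x + 1. Iterate:
  r_0 = 16 (mod 17)
  r_1 = 118 (mod 289)
  r_2 = 3586 (mod 4913)
Final: r = 3586 satisfies f(r) ≡ 0 mod 17^3.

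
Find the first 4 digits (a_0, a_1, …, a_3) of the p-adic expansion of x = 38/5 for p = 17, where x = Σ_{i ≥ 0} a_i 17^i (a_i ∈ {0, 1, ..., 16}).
(a_0, …, a_3) = (11, 10, 13, 6)

v_17(38/5) = 0 (numerator and denominator both coprime to 17), so x ∈ ℤ_17^×. Compute digits iteratively via a_i = x_i mod 17, x_{i+1} = (x_i − a_i)/17, with x_0 = x:
  x_0 = 38/5;  a_0 = 11;  x_1 = (x_0 − 11)/17 = -1/5
  x_1 = -1/5;  a_1 = 10;  x_2 = (x_1 − 10)/17 = -3/5
  x_2 = -3/5;  a_2 = 13;  x_3 = (x_2 − 13)/17 = -4/5
  x_3 = -4/5;  a_3 = 6;  x_4 = (x_3 − 6)/17 = -2/5
Digits: (11, 10, 13, 6).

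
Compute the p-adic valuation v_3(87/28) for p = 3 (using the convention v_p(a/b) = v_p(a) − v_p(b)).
v_3(87/28) = 1

Factor powers of 3 from the numerator and denominator of the reduced fraction: 87 = 3^1 · 29 and 28 = 3^0 · 28. Apply v_p(a/b) = v_p(a) − v_p(b): v_3(87/28) = 1 − 0 = 1.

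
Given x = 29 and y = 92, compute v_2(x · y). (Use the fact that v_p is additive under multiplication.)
v_2(2668) = 2

v_p(x) = 0 (factor: 29 = 2^0 · 29); v_p(y) = 2 (factor: 92 = 2^2 · 23). Additivity: v_p(xy) = v_p(x) + v_p(y) = 0 + 2 = 2. (Direct check: xy = 2668 = 2^2 · (667).)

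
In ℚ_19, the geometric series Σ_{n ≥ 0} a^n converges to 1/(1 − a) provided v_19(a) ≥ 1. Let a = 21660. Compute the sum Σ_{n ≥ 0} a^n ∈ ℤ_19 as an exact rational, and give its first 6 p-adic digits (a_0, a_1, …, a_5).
Σ a^n = 1/(1 − a) = -1/21659;  first 6 digits = (1, 0, 3, 3, 9, 18)

v_19(a) = 2 ≥ 1, so the series converges in ℤ_19 to 1/(1 − a) = 1/(1 − 21660) = -1/21659. Expand this rational in ℤ_19: compute digits iteratively via d_i = x_i mod 19, x_{i+1} = (x_i − d_i)/19. The first 6 digits are (1, 0, 3, 3, 9, 18).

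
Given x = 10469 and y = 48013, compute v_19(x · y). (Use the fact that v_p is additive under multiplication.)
v_19(502648097) = 5

v_p(x) = 2 (factor: 10469 = 19^2 · 29); v_p(y) = 3 (factor: 48013 = 19^3 · 7). Additivity: v_p(xy) = v_p(x) + v_p(y) = 2 + 3 = 5. (Direct check: xy = 502648097 = 19^5 · (203).)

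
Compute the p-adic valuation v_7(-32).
v_7(-32) = 0

v_7(n) is the largest exponent k such that 7^k divides n. Factor out: -32 = -7^0 · 32. (Sign doesn't affect v_p.) So v_7(-32) = 0.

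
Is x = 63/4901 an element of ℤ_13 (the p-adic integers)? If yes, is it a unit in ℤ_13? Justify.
x ∉ ℤ_13 (v_13(x) = -2 < 0)

ℤ_13 = {x ∈ ℚ_13 : v_13(x) ≥ 0} and ℤ_13^× = {x ∈ ℤ_13 : v_13(x) = 0}. Here v_13(63/4901) = v_13(num) − v_13(den) = -2; compare against these criteria.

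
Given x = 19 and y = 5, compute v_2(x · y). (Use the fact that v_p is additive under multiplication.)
v_2(95) = 0

v_p(x) = 0 (factor: 19 = 2^0 · 19); v_p(y) = 0 (factor: 5 = 2^0 · 5). Additivity: v_p(xy) = v_p(x) + v_p(y) = 0 + 0 = 0. (Direct check: xy = 95 = 2^0 · (95).)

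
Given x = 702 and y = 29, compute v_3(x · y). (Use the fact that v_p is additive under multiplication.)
v_3(20358) = 3

v_p(x) = 3 (factor: 702 = 3^3 · 26); v_p(y) = 0 (factor: 29 = 3^0 · 29). Additivity: v_p(xy) = v_p(x) + v_p(y) = 3 + 0 = 3. (Direct check: xy = 20358 = 3^3 · (754).)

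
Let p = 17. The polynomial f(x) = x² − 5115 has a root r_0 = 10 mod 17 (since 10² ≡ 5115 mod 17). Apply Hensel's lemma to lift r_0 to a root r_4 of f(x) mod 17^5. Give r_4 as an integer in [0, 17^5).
r_4 = 657808 (mod 1419857)

Hensel's recurrence: r_{i+1} = r_i − f(r_i)·(f′(r_i))^{-1} mod 17^{i+2}, with f′(x) = 2x. Iterate:
  r_0 = 10 (mod 17)
  r_1 = 44 (mod 289)
  r_2 = 4379 (mod 4913)
  r_3 = 73161 (mod 83521)
  r_4 = 657808 (mod 1419857)
Final: r_4 = 657808, and one checks f(r_4) ≡ 0 mod 17^5.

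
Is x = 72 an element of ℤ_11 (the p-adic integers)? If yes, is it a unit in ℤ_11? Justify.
x ∈ ℤ_11^× (unit); v_11(x) = 0

ℤ_11 = {x ∈ ℚ_11 : v_11(x) ≥ 0} and ℤ_11^× = {x ∈ ℤ_11 : v_11(x) = 0}. Here v_11(72) = v_11(num) − v_11(den) = 0; compare against these criteria.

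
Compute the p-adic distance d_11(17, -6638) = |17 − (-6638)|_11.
d_11(17, -6638) = 1/1331

Step 1 — x − y = 17 − (-6638) = 6655. Step 2 — v_11(6655) = 3 (factor: 6655 = (11^3 · 5); the sign does not affect v_p). Step 3 — |x − y|_11 = 11^{-3} = 1/1331.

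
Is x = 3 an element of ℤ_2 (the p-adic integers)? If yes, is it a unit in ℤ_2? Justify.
x ∈ ℤ_2^× (unit); v_2(x) = 0

ℤ_2 = {x ∈ ℚ_2 : v_2(x) ≥ 0} and ℤ_2^× = {x ∈ ℤ_2 : v_2(x) = 0}. Here v_2(3) = v_2(num) − v_2(den) = 0; compare against these criteria.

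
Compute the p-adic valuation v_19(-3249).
v_19(-3249) = 2

v_19(n) is the largest exponent k such that 19^k divides n. Factor out: -3249 = -19^2 · 9. (Sign doesn't affect v_p.) So v_19(-3249) = 2.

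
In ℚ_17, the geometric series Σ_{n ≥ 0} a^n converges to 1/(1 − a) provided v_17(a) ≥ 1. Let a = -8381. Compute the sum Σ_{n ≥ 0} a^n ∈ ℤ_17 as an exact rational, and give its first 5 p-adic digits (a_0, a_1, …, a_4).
Σ a^n = 1/(1 − a) = 1/8382;  first 5 digits = (1, 0, 5, 15, 7)

v_17(a) = 2 ≥ 1, so the series converges in ℤ_17 to 1/(1 − a) = 1/(1 − (-8381)) = 1/8382. Expand this rational in ℤ_17: compute digits iteratively via d_i = x_i mod 17, x_{i+1} = (x_i − d_i)/17. The first 5 digits are (1, 0, 5, 15, 7).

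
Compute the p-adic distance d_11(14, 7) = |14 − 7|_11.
d_11(14, 7) = 1

Step 1 — x − y = 14 − 7 = 7. Step 2 — v_11(7) = 0 (factor: 7 = (11^0 · 7); the sign does not affect v_p). Step 3 — |x − y|_11 = 11^{0} = 1.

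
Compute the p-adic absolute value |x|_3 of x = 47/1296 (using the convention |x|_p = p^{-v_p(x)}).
|47/1296|_3 = 81

Step 1 — compute v_3(x) by factoring powers of 3 out of the numerator and denominator: v_3(47/1296) = -4. Step 2 — apply |x|_p = p^{-v_p(x)} = 3^{4} = 81.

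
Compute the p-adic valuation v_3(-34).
v_3(-34) = 0

v_3(n) is the largest exponent k such that 3^k divides n. Factor out: -34 = -3^0 · 34. (Sign doesn't affect v_p.) So v_3(-34) = 0.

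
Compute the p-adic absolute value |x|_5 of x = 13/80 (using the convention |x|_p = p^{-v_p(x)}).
|13/80|_5 = 5

Step 1 — compute v_5(x) by factoring powers of 5 out of the numerator and denominator: v_5(13/80) = -1. Step 2 — apply |x|_p = p^{-v_p(x)} = 5^{1} = 5.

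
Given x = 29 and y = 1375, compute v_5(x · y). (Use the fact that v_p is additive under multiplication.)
v_5(39875) = 3

v_p(x) = 0 (factor: 29 = 5^0 · 29); v_p(y) = 3 (factor: 1375 = 5^3 · 11). Additivity: v_p(xy) = v_p(x) + v_p(y) = 0 + 3 = 3. (Direct check: xy = 39875 = 5^3 · (319).)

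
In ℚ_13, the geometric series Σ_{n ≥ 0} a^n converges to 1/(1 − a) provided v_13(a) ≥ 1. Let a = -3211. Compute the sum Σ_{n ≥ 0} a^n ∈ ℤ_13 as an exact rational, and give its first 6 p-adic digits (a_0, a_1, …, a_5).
Σ a^n = 1/(1 − a) = 1/3212;  first 6 digits = (1, 0, 7, 11, 9, 1)

v_13(a) = 2 ≥ 1, so the series converges in ℤ_13 to 1/(1 − a) = 1/(1 − (-3211)) = 1/3212. Expand this rational in ℤ_13: compute digits iteratively via d_i = x_i mod 13, x_{i+1} = (x_i − d_i)/13. The first 6 digits are (1, 0, 7, 11, 9, 1).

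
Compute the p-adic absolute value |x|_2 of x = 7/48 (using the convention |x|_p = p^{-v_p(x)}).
|7/48|_2 = 16

Step 1 — compute v_2(x) by factoring powers of 2 out of the numerator and denominator: v_2(7/48) = -4. Step 2 — apply |x|_p = p^{-v_p(x)} = 2^{4} = 16.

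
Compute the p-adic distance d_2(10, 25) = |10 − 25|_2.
d_2(10, 25) = 1

Step 1 — x − y = 10 − 25 = -15. Step 2 — v_2(-15) = 0 (factor: -15 = −(2^0 · 15); the sign does not affect v_p). Step 3 — |x − y|_2 = 2^{0} = 1.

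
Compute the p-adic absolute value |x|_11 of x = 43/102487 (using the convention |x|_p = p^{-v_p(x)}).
|43/102487|_11 = 14641

Step 1 — compute v_11(x) by factoring powers of 11 out of the numerator and denominator: v_11(43/102487) = -4. Step 2 — apply |x|_p = p^{-v_p(x)} = 11^{4} = 14641.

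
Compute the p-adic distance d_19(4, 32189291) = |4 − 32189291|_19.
d_19(4, 32189291) = 1/2476099

Step 1 — x − y = 4 − 32189291 = -32189287. Step 2 — v_19(-32189287) = 5 (factor: -32189287 = −(19^5 · 13); the sign does not affect v_p). Step 3 — |x − y|_19 = 19^{-5} = 1/2476099.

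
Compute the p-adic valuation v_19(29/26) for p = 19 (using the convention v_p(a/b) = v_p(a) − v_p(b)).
v_19(29/26) = 0

Factor powers of 19 from the numerator and denominator of the reduced fraction: 29 = 19^0 · 29 and 26 = 19^0 · 26. Apply v_p(a/b) = v_p(a) − v_p(b): v_19(29/26) = 0 − 0 = 0.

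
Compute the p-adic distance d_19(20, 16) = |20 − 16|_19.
d_19(20, 16) = 1

Step 1 — x − y = 20 − 16 = 4. Step 2 — v_19(4) = 0 (factor: 4 = (19^0 · 4); the sign does not affect v_p). Step 3 — |x − y|_19 = 19^{0} = 1.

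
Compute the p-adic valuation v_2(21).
v_2(21) = 0

v_2(n) is the largest exponent k such that 2^k divides n. Factor out: 21 = 2^0 · 21. (Sign doesn't affect v_p.) So v_2(21) = 0.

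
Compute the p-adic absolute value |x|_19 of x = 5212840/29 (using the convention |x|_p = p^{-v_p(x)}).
|5212840/29|_19 = 1/130321

Step 1 — compute v_19(x) by factoring powers of 19 out of the numerator and denominator: v_19(5212840/29) = 4. Step 2 — apply |x|_p = p^{-v_p(x)} = 19^{-4} = 1/130321.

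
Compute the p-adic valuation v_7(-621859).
v_7(-621859) = 5

v_7(n) is the largest exponent k such that 7^k divides n. Factor out: -621859 = -7^5 · 37. (Sign doesn't affect v_p.) So v_7(-621859) = 5.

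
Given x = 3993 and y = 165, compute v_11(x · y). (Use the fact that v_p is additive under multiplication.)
v_11(658845) = 4

v_p(x) = 3 (factor: 3993 = 11^3 · 3); v_p(y) = 1 (factor: 165 = 11^1 · 15). Additivity: v_p(xy) = v_p(x) + v_p(y) = 3 + 1 = 4. (Direct check: xy = 658845 = 11^4 · (45).)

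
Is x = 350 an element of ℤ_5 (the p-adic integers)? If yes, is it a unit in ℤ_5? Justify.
x ∈ ℤ_5 but not a unit; v_5(x) = 2 > 0

ℤ_5 = {x ∈ ℚ_5 : v_5(x) ≥ 0} and ℤ_5^× = {x ∈ ℤ_5 : v_5(x) = 0}. Here v_5(350) = v_5(num) − v_5(den) = 2; compare against these criteria.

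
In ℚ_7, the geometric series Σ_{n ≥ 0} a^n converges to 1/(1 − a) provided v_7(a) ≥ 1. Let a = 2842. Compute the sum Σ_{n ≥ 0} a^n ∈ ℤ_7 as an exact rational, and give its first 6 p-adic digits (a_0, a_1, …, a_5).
Σ a^n = 1/(1 − a) = -1/2841;  first 6 digits = (1, 0, 2, 1, 5, 4)

v_7(a) = 2 ≥ 1, so the series converges in ℤ_7 to 1/(1 − a) = 1/(1 − 2842) = -1/2841. Expand this rational in ℤ_7: compute digits iteratively via d_i = x_i mod 7, x_{i+1} = (x_i − d_i)/7. The first 6 digits are (1, 0, 2, 1, 5, 4).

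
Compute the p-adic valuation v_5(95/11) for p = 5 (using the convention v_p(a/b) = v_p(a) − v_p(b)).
v_5(95/11) = 1

Factor powers of 5 from the numerator and denominator of the reduced fraction: 95 = 5^1 · 19 and 11 = 5^0 · 11. Apply v_p(a/b) = v_p(a) − v_p(b): v_5(95/11) = 1 − 0 = 1.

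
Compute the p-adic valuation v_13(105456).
v_13(105456) = 3

v_13(n) is the largest exponent k such that 13^k divides n. Factor out: 105456 = 13^3 · 48. (Sign doesn't affect v_p.) So v_13(105456) = 3.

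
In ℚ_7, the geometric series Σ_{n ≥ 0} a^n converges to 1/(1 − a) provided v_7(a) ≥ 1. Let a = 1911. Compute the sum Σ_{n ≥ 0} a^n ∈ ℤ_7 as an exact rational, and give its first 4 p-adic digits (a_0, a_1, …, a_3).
Σ a^n = 1/(1 − a) = -1/1910;  first 4 digits = (1, 0, 4, 5)

v_7(a) = 2 ≥ 1, so the series converges in ℤ_7 to 1/(1 − a) = 1/(1 − 1911) = -1/1910. Expand this rational in ℤ_7: compute digits iteratively via d_i = x_i mod 7, x_{i+1} = (x_i − d_i)/7. The first 4 digits are (1, 0, 4, 5).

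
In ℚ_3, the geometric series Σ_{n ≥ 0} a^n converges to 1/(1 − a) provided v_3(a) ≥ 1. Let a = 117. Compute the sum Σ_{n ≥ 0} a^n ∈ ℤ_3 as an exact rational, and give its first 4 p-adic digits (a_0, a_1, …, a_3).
Σ a^n = 1/(1 − a) = -1/116;  first 4 digits = (1, 0, 1, 1)

v_3(a) = 2 ≥ 1, so the series converges in ℤ_3 to 1/(1 − a) = 1/(1 − 117) = -1/116. Expand this rational in ℤ_3: compute digits iteratively via d_i = x_i mod 3, x_{i+1} = (x_i − d_i)/3. The first 4 digits are (1, 0, 1, 1).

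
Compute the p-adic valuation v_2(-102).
v_2(-102) = 1

v_2(n) is the largest exponent k such that 2^k divides n. Factor out: -102 = -2^1 · 51. (Sign doesn't affect v_p.) So v_2(-102) = 1.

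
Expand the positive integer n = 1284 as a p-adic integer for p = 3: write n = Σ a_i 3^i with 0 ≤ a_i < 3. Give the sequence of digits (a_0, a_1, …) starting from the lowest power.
(a_0, a_1, …) = (0, 2, 1, 2, 0, 2, 1)

Repeated division by 3 gives the digits low-to-high: 1284 = 2·3^1 + 1·3^2 + 2·3^3 + 2·3^5 + 1·3^6. Digit sequence: (0, 2, 1, 2, 0, 2, 1).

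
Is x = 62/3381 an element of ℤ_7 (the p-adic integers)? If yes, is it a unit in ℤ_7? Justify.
x ∉ ℤ_7 (v_7(x) = -2 < 0)

ℤ_7 = {x ∈ ℚ_7 : v_7(x) ≥ 0} and ℤ_7^× = {x ∈ ℤ_7 : v_7(x) = 0}. Here v_7(62/3381) = v_7(num) − v_7(den) = -2; compare against these criteria.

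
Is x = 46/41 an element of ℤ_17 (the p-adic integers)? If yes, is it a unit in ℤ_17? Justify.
x ∈ ℤ_17^× (unit); v_17(x) = 0

ℤ_17 = {x ∈ ℚ_17 : v_17(x) ≥ 0} and ℤ_17^× = {x ∈ ℤ_17 : v_17(x) = 0}. Here v_17(46/41) = v_17(num) − v_17(den) = 0; compare against these criteria.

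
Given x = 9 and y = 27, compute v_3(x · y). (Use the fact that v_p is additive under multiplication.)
v_3(243) = 5

v_p(x) = 2 (factor: 9 = 3^2 · 1); v_p(y) = 3 (factor: 27 = 3^3 · 1). Additivity: v_p(xy) = v_p(x) + v_p(y) = 2 + 3 = 5. (Direct check: xy = 243 = 3^5 · (1).)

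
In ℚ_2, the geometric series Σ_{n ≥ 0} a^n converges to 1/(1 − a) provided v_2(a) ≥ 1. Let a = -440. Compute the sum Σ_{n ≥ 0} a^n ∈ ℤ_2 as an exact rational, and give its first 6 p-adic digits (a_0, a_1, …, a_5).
Σ a^n = 1/(1 − a) = 1/441;  first 6 digits = (1, 0, 0, 1, 0, 0)

v_2(a) = 3 ≥ 1, so the series converges in ℤ_2 to 1/(1 − a) = 1/(1 − (-440)) = 1/441. Expand this rational in ℤ_2: compute digits iteratively via d_i = x_i mod 2, x_{i+1} = (x_i − d_i)/2. The first 6 digits are (1, 0, 0, 1, 0, 0).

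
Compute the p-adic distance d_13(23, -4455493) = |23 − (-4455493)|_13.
d_13(23, -4455493) = 1/371293

Step 1 — x − y = 23 − (-4455493) = 4455516. Step 2 — v_13(4455516) = 5 (factor: 4455516 = (13^5 · 12); the sign does not affect v_p). Step 3 — |x − y|_13 = 13^{-5} = 1/371293.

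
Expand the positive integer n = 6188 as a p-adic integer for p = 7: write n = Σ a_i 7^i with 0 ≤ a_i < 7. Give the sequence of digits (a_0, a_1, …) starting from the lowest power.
(a_0, a_1, …) = (0, 2, 0, 4, 2)

Repeated division by 7 gives the digits low-to-high: 6188 = 2·7^1 + 4·7^3 + 2·7^4. Digit sequence: (0, 2, 0, 4, 2).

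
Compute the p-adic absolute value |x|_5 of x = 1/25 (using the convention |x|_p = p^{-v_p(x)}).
|1/25|_5 = 25

Step 1 — compute v_5(x) by factoring powers of 5 out of the numerator and denominator: v_5(1/25) = -2. Step 2 — apply |x|_p = p^{-v_p(x)} = 5^{2} = 25.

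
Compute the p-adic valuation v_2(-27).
v_2(-27) = 0

v_2(n) is the largest exponent k such that 2^k divides n. Factor out: -27 = -2^0 · 27. (Sign doesn't affect v_p.) So v_2(-27) = 0.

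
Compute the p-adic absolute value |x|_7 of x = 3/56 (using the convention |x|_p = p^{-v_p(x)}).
|3/56|_7 = 7

Step 1 — compute v_7(x) by factoring powers of 7 out of the numerator and denominator: v_7(3/56) = -1. Step 2 — apply |x|_p = p^{-v_p(x)} = 7^{1} = 7.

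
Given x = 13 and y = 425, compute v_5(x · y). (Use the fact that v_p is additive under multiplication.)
v_5(5525) = 2

v_p(x) = 0 (factor: 13 = 5^0 · 13); v_p(y) = 2 (factor: 425 = 5^2 · 17). Additivity: v_p(xy) = v_p(x) + v_p(y) = 0 + 2 = 2. (Direct check: xy = 5525 = 5^2 · (221).)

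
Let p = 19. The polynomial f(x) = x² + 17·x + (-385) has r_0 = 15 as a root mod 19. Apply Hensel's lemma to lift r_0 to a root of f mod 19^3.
r_2 = 1288 (mod 6859)

Hensel: r_{i+1} = r_i − f(r_i)·(f′(r_i))^{-1} mod 19^{i+2}, f′(x) = 2x + 17. Iterate:
  r_0 = 15 (mod 19)
  r_1 = 205 (mod 361)
  r_2 = 1288 (mod 6859)
Final: r = 1288 satisfies f(r) ≡ 0 mod 19^3.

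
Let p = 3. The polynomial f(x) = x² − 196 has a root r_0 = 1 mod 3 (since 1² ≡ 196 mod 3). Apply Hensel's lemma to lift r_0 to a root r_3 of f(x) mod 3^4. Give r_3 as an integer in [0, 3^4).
r_3 = 67 (mod 81)

Hensel's recurrence: r_{i+1} = r_i − f(r_i)·(f′(r_i))^{-1} mod 3^{i+2}, with f′(x) = 2x. Iterate:
  r_0 = 1 (mod 3)
  r_1 = 4 (mod 9)
  r_2 = 13 (mod 27)
  r_3 = 67 (mod 81)
Final: r_3 = 67, and one checks f(r_3) ≡ 0 mod 3^4.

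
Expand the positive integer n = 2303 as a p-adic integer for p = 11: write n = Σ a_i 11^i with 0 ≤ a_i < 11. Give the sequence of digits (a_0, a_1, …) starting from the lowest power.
(a_0, a_1, …) = (4, 0, 8, 1)

Repeated division by 11 gives the digits low-to-high: 2303 = 4 + 8·11^2 + 1·11^3. Digit sequence: (4, 0, 8, 1).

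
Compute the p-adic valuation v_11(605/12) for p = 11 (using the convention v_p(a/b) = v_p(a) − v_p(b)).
v_11(605/12) = 2

Factor powers of 11 from the numerator and denominator of the reduced fraction: 605 = 11^2 · 5 and 12 = 11^0 · 12. Apply v_p(a/b) = v_p(a) − v_p(b): v_11(605/12) = 2 − 0 = 2.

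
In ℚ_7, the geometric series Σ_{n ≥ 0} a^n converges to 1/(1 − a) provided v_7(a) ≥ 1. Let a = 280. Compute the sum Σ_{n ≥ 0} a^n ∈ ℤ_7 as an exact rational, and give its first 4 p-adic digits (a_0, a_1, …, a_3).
Σ a^n = 1/(1 − a) = -1/279;  first 4 digits = (1, 5, 2, 4)

v_7(a) = 1 ≥ 1, so the series converges in ℤ_7 to 1/(1 − a) = 1/(1 − 280) = -1/279. Expand this rational in ℤ_7: compute digits iteratively via d_i = x_i mod 7, x_{i+1} = (x_i − d_i)/7. The first 4 digits are (1, 5, 2, 4).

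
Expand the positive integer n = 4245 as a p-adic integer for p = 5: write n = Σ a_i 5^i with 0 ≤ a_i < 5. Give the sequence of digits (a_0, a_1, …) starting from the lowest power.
(a_0, a_1, …) = (0, 4, 4, 3, 1, 1)

Repeated division by 5 gives the digits low-to-high: 4245 = 4·5^1 + 4·5^2 + 3·5^3 + 1·5^4 + 1·5^5. Digit sequence: (0, 4, 4, 3, 1, 1).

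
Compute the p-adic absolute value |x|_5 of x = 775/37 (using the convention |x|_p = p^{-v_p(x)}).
|775/37|_5 = 1/25

Step 1 — compute v_5(x) by factoring powers of 5 out of the numerator and denominator: v_5(775/37) = 2. Step 2 — apply |x|_p = p^{-v_p(x)} = 5^{-2} = 1/25.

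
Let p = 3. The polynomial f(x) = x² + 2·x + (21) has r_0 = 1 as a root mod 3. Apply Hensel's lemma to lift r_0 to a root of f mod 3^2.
r_1 = 4 (mod 9)

Hensel: r_{i+1} = r_i − f(r_i)·(f′(r_i))^{-1} mod 3^{i+2}, f′(x) = 2x + 2. Iterate:
  r_0 = 1 (mod 3)
  r_1 = 4 (mod 9)
Final: r = 4 satisfies f(r) ≡ 0 mod 3^2.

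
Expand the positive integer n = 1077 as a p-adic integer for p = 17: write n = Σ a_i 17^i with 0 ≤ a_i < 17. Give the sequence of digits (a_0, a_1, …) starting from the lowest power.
(a_0, a_1, …) = (6, 12, 3)

Repeated division by 17 gives the digits low-to-high: 1077 = 6 + 12·17^1 + 3·17^2. Digit sequence: (6, 12, 3).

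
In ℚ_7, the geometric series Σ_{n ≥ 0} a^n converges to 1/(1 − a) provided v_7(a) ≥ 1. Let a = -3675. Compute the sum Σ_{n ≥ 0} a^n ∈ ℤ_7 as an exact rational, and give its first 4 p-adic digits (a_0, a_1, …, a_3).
Σ a^n = 1/(1 − a) = 1/3676;  first 4 digits = (1, 0, 2, 3)

v_7(a) = 2 ≥ 1, so the series converges in ℤ_7 to 1/(1 − a) = 1/(1 − (-3675)) = 1/3676. Expand this rational in ℤ_7: compute digits iteratively via d_i = x_i mod 7, x_{i+1} = (x_i − d_i)/7. The first 4 digits are (1, 0, 2, 3).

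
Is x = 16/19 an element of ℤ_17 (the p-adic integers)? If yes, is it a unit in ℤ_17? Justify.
x ∈ ℤ_17^× (unit); v_17(x) = 0

ℤ_17 = {x ∈ ℚ_17 : v_17(x) ≥ 0} and ℤ_17^× = {x ∈ ℤ_17 : v_17(x) = 0}. Here v_17(16/19) = v_17(num) − v_17(den) = 0; compare against these criteria.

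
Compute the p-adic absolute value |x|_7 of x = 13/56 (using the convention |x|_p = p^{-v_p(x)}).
|13/56|_7 = 7

Step 1 — compute v_7(x) by factoring powers of 7 out of the numerator and denominator: v_7(13/56) = -1. Step 2 — apply |x|_p = p^{-v_p(x)} = 7^{1} = 7.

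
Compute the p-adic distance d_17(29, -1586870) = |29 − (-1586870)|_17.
d_17(29, -1586870) = 1/83521

Step 1 — x − y = 29 − (-1586870) = 1586899. Step 2 — v_17(1586899) = 4 (factor: 1586899 = (17^4 · 19); the sign does not affect v_p). Step 3 — |x − y|_17 = 17^{-4} = 1/83521.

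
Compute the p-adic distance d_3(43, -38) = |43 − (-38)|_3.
d_3(43, -38) = 1/81

Step 1 — x − y = 43 − (-38) = 81. Step 2 — v_3(81) = 4 (factor: 81 = (3^4 · 1); the sign does not affect v_p). Step 3 — |x − y|_3 = 3^{-4} = 1/81.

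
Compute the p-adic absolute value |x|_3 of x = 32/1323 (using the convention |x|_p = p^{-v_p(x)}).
|32/1323|_3 = 27

Step 1 — compute v_3(x) by factoring powers of 3 out of the numerator and denominator: v_3(32/1323) = -3. Step 2 — apply |x|_p = p^{-v_p(x)} = 3^{3} = 27.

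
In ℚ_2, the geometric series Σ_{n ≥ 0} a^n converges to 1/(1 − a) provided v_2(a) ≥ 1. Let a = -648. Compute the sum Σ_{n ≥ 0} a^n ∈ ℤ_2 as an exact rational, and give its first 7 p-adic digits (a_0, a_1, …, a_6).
Σ a^n = 1/(1 − a) = 1/649;  first 7 digits = (1, 0, 0, 1, 1, 1, 0)

v_2(a) = 3 ≥ 1, so the series converges in ℤ_2 to 1/(1 − a) = 1/(1 − (-648)) = 1/649. Expand this rational in ℤ_2: compute digits iteratively via d_i = x_i mod 2, x_{i+1} = (x_i − d_i)/2. The first 7 digits are (1, 0, 0, 1, 1, 1, 0).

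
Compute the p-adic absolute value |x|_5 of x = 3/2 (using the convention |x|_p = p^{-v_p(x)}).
|3/2|_5 = 1

Step 1 — compute v_5(x) by factoring powers of 5 out of the numerator and denominator: v_5(3/2) = 0. Step 2 — apply |x|_p = p^{-v_p(x)} = 5^{0} = 1.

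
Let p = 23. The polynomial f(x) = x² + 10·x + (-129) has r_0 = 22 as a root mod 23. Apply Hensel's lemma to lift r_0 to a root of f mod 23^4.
r_3 = 243224 (mod 279841)

Hensel: r_{i+1} = r_i − f(r_i)·(f′(r_i))^{-1} mod 23^{i+2}, f′(x) = 2x + 10. Iterate:
  r_0 = 22 (mod 23)
  r_1 = 413 (mod 529)
  r_2 = 12051 (mod 12167)
  r_3 = 243224 (mod 279841)
Final: r = 243224 satisfies f(r) ≡ 0 mod 23^4.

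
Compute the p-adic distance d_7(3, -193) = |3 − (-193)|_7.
d_7(3, -193) = 1/49

Step 1 — x − y = 3 − (-193) = 196. Step 2 — v_7(196) = 2 (factor: 196 = (7^2 · 4); the sign does not affect v_p). Step 3 — |x − y|_7 = 7^{-2} = 1/49.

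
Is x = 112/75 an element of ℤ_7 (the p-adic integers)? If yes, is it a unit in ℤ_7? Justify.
x ∈ ℤ_7 but not a unit; v_7(x) = 1 > 0

ℤ_7 = {x ∈ ℚ_7 : v_7(x) ≥ 0} and ℤ_7^× = {x ∈ ℤ_7 : v_7(x) = 0}. Here v_7(112/75) = v_7(num) − v_7(den) = 1; compare against these criteria.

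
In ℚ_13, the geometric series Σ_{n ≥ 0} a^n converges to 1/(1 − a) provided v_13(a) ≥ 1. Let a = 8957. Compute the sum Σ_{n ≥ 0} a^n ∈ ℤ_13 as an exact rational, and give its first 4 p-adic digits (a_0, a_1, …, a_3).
Σ a^n = 1/(1 − a) = -1/8956;  first 4 digits = (1, 0, 1, 4)

v_13(a) = 2 ≥ 1, so the series converges in ℤ_13 to 1/(1 − a) = 1/(1 − 8957) = -1/8956. Expand this rational in ℤ_13: compute digits iteratively via d_i = x_i mod 13, x_{i+1} = (x_i − d_i)/13. The first 4 digits are (1, 0, 1, 4).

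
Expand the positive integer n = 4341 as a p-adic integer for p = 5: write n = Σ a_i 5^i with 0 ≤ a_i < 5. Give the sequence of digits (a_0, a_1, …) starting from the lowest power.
(a_0, a_1, …) = (1, 3, 3, 4, 1, 1)

Repeated division by 5 gives the digits low-to-high: 4341 = 1 + 3·5^1 + 3·5^2 + 4·5^3 + 1·5^4 + 1·5^5. Digit sequence: (1, 3, 3, 4, 1, 1).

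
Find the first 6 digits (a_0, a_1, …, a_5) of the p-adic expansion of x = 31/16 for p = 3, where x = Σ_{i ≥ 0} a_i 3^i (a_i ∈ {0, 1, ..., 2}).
(a_0, …, a_5) = (1, 2, 0, 0, 2, 1)

v_3(31/16) = 0 (numerator and denominator both coprime to 3), so x ∈ ℤ_3^×. Compute digits iteratively via a_i = x_i mod 3, x_{i+1} = (x_i − a_i)/3, with x_0 = x:
  x_0 = 31/16;  a_0 = 1;  x_1 = (x_0 − 1)/3 = 5/16
  x_1 = 5/16;  a_1 = 2;  x_2 = (x_1 − 2)/3 = -9/16
  x_2 = -9/16;  a_2 = 0;  x_3 = (x_2 − 0)/3 = -3/16
  x_3 = -3/16;  a_3 = 0;  x_4 = (x_3 − 0)/3 = -1/16
  x_4 = -1/16;  a_4 = 2;  x_5 = (x_4 − 2)/3 = -11/16
  x_5 = -11/16;  a_5 = 1;  x_6 = (x_5 − 1)/3 = -9/16
Digits: (1, 2, 0, 0, 2, 1).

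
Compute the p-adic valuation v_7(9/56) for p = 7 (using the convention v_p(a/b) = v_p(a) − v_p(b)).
v_7(9/56) = -1

Factor powers of 7 from the numerator and denominator of the reduced fraction: 9 = 7^0 · 9 and 56 = 7^1 · 8. Apply v_p(a/b) = v_p(a) − v_p(b): v_7(9/56) = 0 − 1 = -1.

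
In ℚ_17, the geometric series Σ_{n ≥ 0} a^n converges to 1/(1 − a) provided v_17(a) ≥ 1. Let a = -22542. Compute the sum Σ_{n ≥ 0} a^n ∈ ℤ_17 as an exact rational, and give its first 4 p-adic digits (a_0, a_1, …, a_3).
Σ a^n = 1/(1 − a) = 1/22543;  first 4 digits = (1, 0, 7, 12)

v_17(a) = 2 ≥ 1, so the series converges in ℤ_17 to 1/(1 − a) = 1/(1 − (-22542)) = 1/22543. Expand this rational in ℤ_17: compute digits iteratively via d_i = x_i mod 17, x_{i+1} = (x_i − d_i)/17. The first 4 digits are (1, 0, 7, 12).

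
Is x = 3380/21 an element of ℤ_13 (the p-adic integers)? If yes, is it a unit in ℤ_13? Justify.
x ∈ ℤ_13 but not a unit; v_13(x) = 2 > 0

ℤ_13 = {x ∈ ℚ_13 : v_13(x) ≥ 0} and ℤ_13^× = {x ∈ ℤ_13 : v_13(x) = 0}. Here v_13(3380/21) = v_13(num) − v_13(den) = 2; compare against these criteria.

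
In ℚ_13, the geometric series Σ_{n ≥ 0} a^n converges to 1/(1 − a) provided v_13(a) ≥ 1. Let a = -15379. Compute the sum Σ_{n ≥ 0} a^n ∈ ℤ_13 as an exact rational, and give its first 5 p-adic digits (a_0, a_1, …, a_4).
Σ a^n = 1/(1 − a) = 1/15380;  first 5 digits = (1, 0, 0, 6, 12)

v_13(a) = 3 ≥ 1, so the series converges in ℤ_13 to 1/(1 − a) = 1/(1 − (-15379)) = 1/15380. Expand this rational in ℤ_13: compute digits iteratively via d_i = x_i mod 13, x_{i+1} = (x_i − d_i)/13. The first 5 digits are (1, 0, 0, 6, 12).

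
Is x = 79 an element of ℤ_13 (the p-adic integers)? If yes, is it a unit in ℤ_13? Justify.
x ∈ ℤ_13^× (unit); v_13(x) = 0

ℤ_13 = {x ∈ ℚ_13 : v_13(x) ≥ 0} and ℤ_13^× = {x ∈ ℤ_13 : v_13(x) = 0}. Here v_13(79) = v_13(num) − v_13(den) = 0; compare against these criteria.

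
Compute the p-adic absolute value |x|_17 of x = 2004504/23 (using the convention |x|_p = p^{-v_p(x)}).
|2004504/23|_17 = 1/83521

Step 1 — compute v_17(x) by factoring powers of 17 out of the numerator and denominator: v_17(2004504/23) = 4. Step 2 — apply |x|_p = p^{-v_p(x)} = 17^{-4} = 1/83521.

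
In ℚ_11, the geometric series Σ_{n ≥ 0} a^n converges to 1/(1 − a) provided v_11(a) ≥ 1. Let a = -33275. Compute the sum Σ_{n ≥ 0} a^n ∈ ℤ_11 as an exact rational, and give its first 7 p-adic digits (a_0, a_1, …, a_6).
Σ a^n = 1/(1 − a) = 1/33276;  first 7 digits = (1, 0, 0, 8, 8, 10, 8)

v_11(a) = 3 ≥ 1, so the series converges in ℤ_11 to 1/(1 − a) = 1/(1 − (-33275)) = 1/33276. Expand this rational in ℤ_11: compute digits iteratively via d_i = x_i mod 11, x_{i+1} = (x_i − d_i)/11. The first 7 digits are (1, 0, 0, 8, 8, 10, 8).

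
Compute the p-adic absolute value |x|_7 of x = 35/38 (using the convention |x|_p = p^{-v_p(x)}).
|35/38|_7 = 1/7

Step 1 — compute v_7(x) by factoring powers of 7 out of the numerator and denominator: v_7(35/38) = 1. Step 2 — apply |x|_p = p^{-v_p(x)} = 7^{-1} = 1/7.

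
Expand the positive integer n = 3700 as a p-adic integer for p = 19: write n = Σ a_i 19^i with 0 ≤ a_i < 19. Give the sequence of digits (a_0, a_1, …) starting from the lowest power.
(a_0, a_1, …) = (14, 4, 10)

Repeated division by 19 gives the digits low-to-high: 3700 = 14 + 4·19^1 + 10·19^2. Digit sequence: (14, 4, 10).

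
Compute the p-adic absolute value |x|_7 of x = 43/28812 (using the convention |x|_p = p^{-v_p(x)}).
|43/28812|_7 = 2401

Step 1 — compute v_7(x) by factoring powers of 7 out of the numerator and denominator: v_7(43/28812) = -4. Step 2 — apply |x|_p = p^{-v_p(x)} = 7^{4} = 2401.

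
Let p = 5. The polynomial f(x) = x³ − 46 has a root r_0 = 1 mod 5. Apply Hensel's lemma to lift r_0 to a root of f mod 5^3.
r_2 = 41 (mod 125)

Hensel: r_{i+1} = r_i − f(r_i)/f′(r_i) mod 5^{i+2}, where f′(x) = 3x². Iterate:
  r_0 = 1 (mod 5)
  r_1 = 16 (mod 25)
  r_2 = 41 (mod 125)
Final: r = 41 with f(r) ≡ 0 mod 5^3.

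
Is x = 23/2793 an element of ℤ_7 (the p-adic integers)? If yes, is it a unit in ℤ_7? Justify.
x ∉ ℤ_7 (v_7(x) = -2 < 0)

ℤ_7 = {x ∈ ℚ_7 : v_7(x) ≥ 0} and ℤ_7^× = {x ∈ ℤ_7 : v_7(x) = 0}. Here v_7(23/2793) = v_7(num) − v_7(den) = -2; compare against these criteria.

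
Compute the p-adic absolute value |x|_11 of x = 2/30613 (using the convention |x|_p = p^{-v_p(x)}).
|2/30613|_11 = 1331

Step 1 — compute v_11(x) by factoring powers of 11 out of the numerator and denominator: v_11(2/30613) = -3. Step 2 — apply |x|_p = p^{-v_p(x)} = 11^{3} = 1331.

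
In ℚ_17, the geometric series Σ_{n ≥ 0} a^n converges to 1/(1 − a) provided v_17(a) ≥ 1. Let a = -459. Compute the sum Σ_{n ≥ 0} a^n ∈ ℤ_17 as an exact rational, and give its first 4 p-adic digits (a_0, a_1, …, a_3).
Σ a^n = 1/(1 − a) = 1/460;  first 4 digits = (1, 7, 13, 11)

v_17(a) = 1 ≥ 1, so the series converges in ℤ_17 to 1/(1 − a) = 1/(1 − (-459)) = 1/460. Expand this rational in ℤ_17: compute digits iteratively via d_i = x_i mod 17, x_{i+1} = (x_i − d_i)/17. The first 4 digits are (1, 7, 13, 11).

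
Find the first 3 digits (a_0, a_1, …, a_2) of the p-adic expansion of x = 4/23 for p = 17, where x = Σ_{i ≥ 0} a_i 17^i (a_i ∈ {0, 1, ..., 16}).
(a_0, …, a_2) = (12, 3, 2)

v_17(4/23) = 0 (numerator and denominator both coprime to 17), so x ∈ ℤ_17^×. Compute digits iteratively via a_i = x_i mod 17, x_{i+1} = (x_i − a_i)/17, with x_0 = x:
  x_0 = 4/23;  a_0 = 12;  x_1 = (x_0 − 12)/17 = -16/23
  x_1 = -16/23;  a_1 = 3;  x_2 = (x_1 − 3)/17 = -5/23
  x_2 = -5/23;  a_2 = 2;  x_3 = (x_2 − 2)/17 = -3/23
Digits: (12, 3, 2).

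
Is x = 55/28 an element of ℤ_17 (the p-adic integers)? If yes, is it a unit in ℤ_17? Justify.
x ∈ ℤ_17^× (unit); v_17(x) = 0

ℤ_17 = {x ∈ ℚ_17 : v_17(x) ≥ 0} and ℤ_17^× = {x ∈ ℤ_17 : v_17(x) = 0}. Here v_17(55/28) = v_17(num) − v_17(den) = 0; compare against these criteria.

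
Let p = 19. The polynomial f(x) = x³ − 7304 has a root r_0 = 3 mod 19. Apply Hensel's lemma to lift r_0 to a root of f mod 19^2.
r_1 = 326 (mod 361)

Hensel: r_{i+1} = r_i − f(r_i)/f′(r_i) mod 19^{i+2}, where f′(x) = 3x². Iterate:
  r_0 = 3 (mod 19)
  r_1 = 326 (mod 361)
Final: r = 326 with f(r) ≡ 0 mod 19^2.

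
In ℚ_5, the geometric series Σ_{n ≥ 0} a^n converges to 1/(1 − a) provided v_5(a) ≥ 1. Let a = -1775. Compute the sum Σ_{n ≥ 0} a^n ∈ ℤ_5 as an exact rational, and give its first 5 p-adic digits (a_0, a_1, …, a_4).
Σ a^n = 1/(1 − a) = 1/1776;  first 5 digits = (1, 0, 4, 0, 3)

v_5(a) = 2 ≥ 1, so the series converges in ℤ_5 to 1/(1 − a) = 1/(1 − (-1775)) = 1/1776. Expand this rational in ℤ_5: compute digits iteratively via d_i = x_i mod 5, x_{i+1} = (x_i − d_i)/5. The first 5 digits are (1, 0, 4, 0, 3).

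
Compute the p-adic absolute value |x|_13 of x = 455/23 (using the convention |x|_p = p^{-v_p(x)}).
|455/23|_13 = 1/13

Step 1 — compute v_13(x) by factoring powers of 13 out of the numerator and denominator: v_13(455/23) = 1. Step 2 — apply |x|_p = p^{-v_p(x)} = 13^{-1} = 1/13.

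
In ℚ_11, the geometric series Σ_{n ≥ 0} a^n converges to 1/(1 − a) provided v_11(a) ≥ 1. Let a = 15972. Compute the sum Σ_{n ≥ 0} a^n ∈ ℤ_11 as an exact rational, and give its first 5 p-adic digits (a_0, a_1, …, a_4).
Σ a^n = 1/(1 − a) = -1/15971;  first 5 digits = (1, 0, 0, 1, 1)

v_11(a) = 3 ≥ 1, so the series converges in ℤ_11 to 1/(1 − a) = 1/(1 − 15972) = -1/15971. Expand this rational in ℤ_11: compute digits iteratively via d_i = x_i mod 11, x_{i+1} = (x_i − d_i)/11. The first 5 digits are (1, 0, 0, 1, 1).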